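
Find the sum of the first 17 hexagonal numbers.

Σ i(2i−1) = 2Σi² − Σi over i = 1..17.
Σi = 153 and Σi² = 1785.
2·1785 − 1·153 = 3417.

3417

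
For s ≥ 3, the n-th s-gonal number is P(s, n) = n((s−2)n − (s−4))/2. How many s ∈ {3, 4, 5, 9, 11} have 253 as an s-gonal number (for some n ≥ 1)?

1

s = 3: P(3, 22) = 253. ✓
s = 4: P(4, 15) = 225 and P(4, 16) = 256; 253 is not s-gonal.
s = 5: P(5, 13) = 247 and P(5, 14) = 287; 253 is not s-gonal.
s = 9: P(9, 8) = 204 and P(9, 9) = 261; 253 is not s-gonal.
s = 11: P(11, 7) = 196 and P(11, 8) = 260; 253 is not s-gonal.
Hits: s ∈ {3} → 1.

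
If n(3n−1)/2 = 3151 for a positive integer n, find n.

Set n(3n−1)/2 = 3151, giving 3n² − n − 6302 = 0.
The discriminant is 1 + 24·3151 = 75625, and √75625 = 275.
So n = (1 + 275) / 6 = 276/6 = 46.

46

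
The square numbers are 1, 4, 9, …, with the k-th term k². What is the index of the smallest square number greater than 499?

23

Solve n² > 499 for integer n.
The largest n with value ≤ 499 is 22 (since 484 ≤ 499 < 529), so the first above is n = 23, value 529.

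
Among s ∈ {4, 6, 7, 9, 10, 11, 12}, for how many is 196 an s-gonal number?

2

s = 4: P(4, 14) = 196. ✓
s = 6: P(6, 10) = 190 and P(6, 11) = 231; 196 is not s-gonal.
s = 7: P(7, 9) = 189 and P(7, 10) = 235; 196 is not s-gonal.
s = 9: P(9, 7) = 154 and P(9, 8) = 204; 196 is not s-gonal.
s = 10: P(10, 7) = 175 and P(10, 8) = 232; 196 is not s-gonal.
s = 11: P(11, 7) = 196. ✓
s = 12: P(12, 6) = 156 and P(12, 7) = 217; 196 is not s-gonal.
Hits: s ∈ {4, 11} → 2.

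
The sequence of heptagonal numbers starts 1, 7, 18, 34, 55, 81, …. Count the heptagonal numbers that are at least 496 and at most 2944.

20

The n-th heptagonal number is n(5n−3)/2.
Smallest index with value ≥ 496: n = 15 (giving 540).
Largest index with value ≤ 2944: n = 34 (giving 2839).
Indices 15 through 34: 20 terms.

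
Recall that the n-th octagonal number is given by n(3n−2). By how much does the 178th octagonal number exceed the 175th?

3171

178·(3·178 − 2) = 94696 and 175·(3·175 − 2) = 91525.
Difference: 94696 − 91525 = 3171.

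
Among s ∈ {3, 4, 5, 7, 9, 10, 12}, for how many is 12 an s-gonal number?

s = 3: P(3, 4) = 10 and P(3, 5) = 15; 12 is not s-gonal.
s = 4: P(4, 3) = 9 and P(4, 4) = 16; 12 is not s-gonal.
s = 5: P(5, 3) = 12. ✓
s = 7: P(7, 2) = 7 and P(7, 3) = 18; 12 is not s-gonal.
s = 9: P(9, 2) = 9 and P(9, 3) = 24; 12 is not s-gonal.
s = 10: P(10, 2) = 10 and P(10, 3) = 27; 12 is not s-gonal.
s = 12: P(12, 2) = 12. ✓
Hits: s ∈ {5, 12} → 2.

2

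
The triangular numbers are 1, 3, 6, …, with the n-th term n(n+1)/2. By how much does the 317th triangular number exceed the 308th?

317·318/2 = 50403 and 308·309/2 = 47586.
Difference: 50403 − 47586 = 2817.

2817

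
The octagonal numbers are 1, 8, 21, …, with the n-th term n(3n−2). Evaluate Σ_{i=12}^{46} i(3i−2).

96985

Σ i(3i−2) = 3Σi² − 2Σi over i = 12..46.
Σi = 1081 − 66 = 1015 and Σi² = 33511 − 506 = 33005.
3·33005 − 2·1015 = 96985.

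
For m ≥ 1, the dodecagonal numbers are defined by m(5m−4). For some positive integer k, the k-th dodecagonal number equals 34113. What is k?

83

Set n(5n−4) = 34113, giving 5n² − 4n − 34113 = 0.
The discriminant is 16 + 20·34113 = 682276, and √682276 = 826.
So n = (4 + 826) / 10 = 830/10 = 83.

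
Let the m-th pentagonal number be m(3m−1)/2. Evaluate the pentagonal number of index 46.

3151

46·(3·46 − 1)/2 = 46·137/2 = 3151.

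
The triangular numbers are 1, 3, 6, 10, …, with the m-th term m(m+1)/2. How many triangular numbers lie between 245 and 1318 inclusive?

29

The n-th triangular number is n(n+1)/2.
Smallest index with value ≥ 245: n = 22 (giving 253).
Largest index with value ≤ 1318: n = 50 (giving 1275).
Indices 22 through 50: 29 terms.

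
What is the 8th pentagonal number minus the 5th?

8·(3·8 − 1)/2 = 92 and 5·(3·5 − 1)/2 = 35.
Difference: 92 − 35 = 57.

57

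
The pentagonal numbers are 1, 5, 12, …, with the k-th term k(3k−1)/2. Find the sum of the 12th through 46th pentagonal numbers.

49000

Σ i(3i−1)/2 = (3Σi² − Σi) / 2 over i = 12..46.
Σi = 1081 − 66 = 1015 and Σi² = 33511 − 506 = 33005.
(3·33005 − 1·1015) / 2 = 98000/2 = 49000.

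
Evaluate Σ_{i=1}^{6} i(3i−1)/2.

Σ i(3i−1)/2 = (3Σi² − Σi) / 2 over i = 1..6.
Σi = 21 and Σi² = 91.
(3·91 − 1·21) / 2 = 252/2 = 126.

126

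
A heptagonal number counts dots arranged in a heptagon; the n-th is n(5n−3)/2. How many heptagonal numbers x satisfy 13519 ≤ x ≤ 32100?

The n-th heptagonal number is n(5n−3)/2.
Smallest index with value ≥ 13519: n = 74 (giving 13579).
Largest index with value ≤ 32100: n = 113 (giving 31753).
Indices 74 through 113: 40 terms.

40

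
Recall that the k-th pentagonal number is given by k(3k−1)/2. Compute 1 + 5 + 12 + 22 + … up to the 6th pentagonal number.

126

Σ i(3i−1)/2 = (3Σi² − Σi) / 2 over i = 1..6.
Σi = 21 and Σi² = 91.
(3·91 − 1·21) / 2 = 252/2 = 126.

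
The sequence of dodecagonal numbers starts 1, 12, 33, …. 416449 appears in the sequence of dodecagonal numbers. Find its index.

Set n(5n−4) = 416449, giving 5n² − 4n − 416449 = 0.
So n = (4 + 2886) / 10 = 2890/10 = 289.
Check: 289·(5·289 − 4) = 416449. ✓

289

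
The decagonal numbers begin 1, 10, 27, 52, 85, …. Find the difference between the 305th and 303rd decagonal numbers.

4858

305·(4·305 − 3) = 371185 and 303·(4·303 − 3) = 366327.
Difference: 371185 − 366327 = 4858.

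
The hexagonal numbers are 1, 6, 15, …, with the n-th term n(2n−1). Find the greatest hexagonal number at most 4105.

Solve n(2n−1) ≤ 4105 for integer n.
n = 45 gives 4005 ≤ 4105, while n = 46 gives 4186 > 4105; so the answer is 4005.

4005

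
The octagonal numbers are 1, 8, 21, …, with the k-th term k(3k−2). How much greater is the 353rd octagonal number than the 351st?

353·(3·353 − 2) = 373121 and 351·(3·351 − 2) = 368901.
Difference: 373121 − 368901 = 4220.

4220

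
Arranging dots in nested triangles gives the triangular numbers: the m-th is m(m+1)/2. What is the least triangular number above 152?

153

Solve n(n+1)/2 > 152 for integer n.
The largest n with value ≤ 152 is 16 (since 136 ≤ 152 < 153), so the first above is n = 17, value 153.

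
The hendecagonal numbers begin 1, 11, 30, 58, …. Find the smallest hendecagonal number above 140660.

141955

Solve n(9n−7)/2 > 140660 for integer n.
The largest n with value ≤ 140660 is 177 (since 140361 ≤ 140660 < 141955), so the first above is n = 178, value 141955.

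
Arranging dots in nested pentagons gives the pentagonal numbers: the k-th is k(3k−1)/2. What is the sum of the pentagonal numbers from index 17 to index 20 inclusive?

Σ i(3i−1)/2 = (3Σi² − Σi) / 2 over i = 17..20.
Σi = 210 − 136 = 74 and Σi² = 2870 − 1496 = 1374.
(3·1374 − 1·74) / 2 = 4048/2 = 2024.

2024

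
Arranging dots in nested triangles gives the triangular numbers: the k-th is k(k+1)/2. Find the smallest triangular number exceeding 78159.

78210

Solve n(n+1)/2 > 78159 for integer n.
The largest n with value ≤ 78159 is 394 (since 77815 ≤ 78159 < 78210), so the first above is n = 395, value 78210.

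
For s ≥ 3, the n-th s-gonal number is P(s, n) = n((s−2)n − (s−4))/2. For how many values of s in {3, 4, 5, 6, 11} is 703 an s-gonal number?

s = 3: P(3, 37) = 703. ✓
s = 4: P(4, 26) = 676 and P(4, 27) = 729; 703 is not s-gonal.
s = 5: P(5, 21) = 651 and P(5, 22) = 715; 703 is not s-gonal.
s = 6: P(6, 19) = 703. ✓
s = 11: P(11, 12) = 606 and P(11, 13) = 715; 703 is not s-gonal.
Hits: s ∈ {3, 6} → 2.

2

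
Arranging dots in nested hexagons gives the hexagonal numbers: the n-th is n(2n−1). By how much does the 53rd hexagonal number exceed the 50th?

615

53·(2·53 − 1) = 5565 and 50·(2·50 − 1) = 4950.
Difference: 5565 − 4950 = 615.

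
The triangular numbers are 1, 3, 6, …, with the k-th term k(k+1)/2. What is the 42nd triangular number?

903

42·43/2 = 1806/2 = 903.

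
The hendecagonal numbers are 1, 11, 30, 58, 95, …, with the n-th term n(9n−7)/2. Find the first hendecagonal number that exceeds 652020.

Solve n(9n−7)/2 > 652020 for integer n.
The largest n with value ≤ 652020 is 381 (since 651891 ≤ 652020 < 655321), so the first above is n = 382, value 655321.

655321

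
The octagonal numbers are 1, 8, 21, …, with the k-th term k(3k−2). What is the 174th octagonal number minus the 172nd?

2072

174·(3·174 − 2) = 90480 and 172·(3·172 − 2) = 88408.
Difference: 90480 − 88408 = 2072.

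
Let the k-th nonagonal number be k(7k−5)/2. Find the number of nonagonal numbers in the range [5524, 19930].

35

The n-th nonagonal number is n(7n−5)/2.
Smallest index with value ≥ 5524: n = 41 (giving 5781).
Largest index with value ≤ 19930: n = 75 (giving 19500).
Indices 41 through 75: 35 terms.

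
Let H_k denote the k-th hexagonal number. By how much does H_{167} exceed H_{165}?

167·(2·167 − 1) = 55611 and 165·(2·165 − 1) = 54285.
Difference: 55611 − 54285 = 1326.

1326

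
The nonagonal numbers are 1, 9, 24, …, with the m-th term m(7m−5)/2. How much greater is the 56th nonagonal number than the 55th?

386

Consecutive nonagonal numbers differ by 7n − 6: here 7·56 − 6 = 386.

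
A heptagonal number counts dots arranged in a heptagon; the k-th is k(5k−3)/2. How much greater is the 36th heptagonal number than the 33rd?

36·(5·36 − 3)/2 = 3186 and 33·(5·33 − 3)/2 = 2673.
Difference: 3186 − 2673 = 513.

513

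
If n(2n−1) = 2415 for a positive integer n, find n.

Set n(2n−1) = 2415, giving 2n² − n − 2415 = 0.
So n = (1 + 139) / 4 = 140/4 = 35.

35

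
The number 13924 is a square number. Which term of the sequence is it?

118

We need n² = 13924, so n = √13924 = 118.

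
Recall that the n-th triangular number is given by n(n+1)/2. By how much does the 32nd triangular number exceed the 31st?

32

Consecutive triangular numbers differ by n: T_{32} − T_{31} = 32.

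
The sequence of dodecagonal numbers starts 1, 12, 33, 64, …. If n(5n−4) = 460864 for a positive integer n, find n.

304

Set n(5n−4) = 460864, giving 5n² − 4n − 460864 = 0.
The discriminant is 16 + 20·460864 = 9217296, and √9217296 = 3036.
So n = (4 + 3036) / 10 = 3040/10 = 304.
Check: 304·(5·304 − 4) = 460864. ✓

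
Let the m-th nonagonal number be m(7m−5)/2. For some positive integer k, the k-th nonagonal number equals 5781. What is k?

41

Set n(7n−5)/2 = 5781, giving 7n² − 5n − 11562 = 0.
The discriminant is 25 + 56·5781 = 323761, and √323761 = 569.
So n = (5 + 569) / 14 = 574/14 = 41.
Check: 41·(7·41 − 5)/2 = 5781. ✓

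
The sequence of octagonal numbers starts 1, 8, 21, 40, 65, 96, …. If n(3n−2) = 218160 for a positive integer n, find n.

Set n(3n−2) = 218160, giving 3n² − 2n − 218160 = 0.
So n = (2 + 1618) / 6 = 1620/6 = 270.
Check: 270·(3·270 − 2) = 218160. ✓

270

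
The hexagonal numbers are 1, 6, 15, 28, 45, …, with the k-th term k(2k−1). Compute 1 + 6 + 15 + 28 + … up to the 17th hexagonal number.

3417

Σ i(2i−1) = 2Σi² − Σi over i = 1..17.
Σi = 153 and Σi² = 1785.
2·1785 − 1·153 = 3417.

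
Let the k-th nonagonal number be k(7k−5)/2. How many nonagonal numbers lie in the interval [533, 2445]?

The n-th nonagonal number is n(7n−5)/2.
Smallest index with value ≥ 533: n = 13 (giving 559).
Largest index with value ≤ 2445: n = 26 (giving 2301).
Indices 13 through 26: 14 terms.

14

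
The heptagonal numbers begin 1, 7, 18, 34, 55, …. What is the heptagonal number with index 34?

The 34th heptagonal number is n(5n−3)/2 with n = 34.
34·(5·34 − 3)/2 = 34·167/2 = 2839.

2839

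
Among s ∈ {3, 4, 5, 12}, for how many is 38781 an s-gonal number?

s = 3: P(3, 278) = 38781. ✓
s = 4: P(4, 196) = 38416 and P(4, 197) = 38809; 38781 is not s-gonal.
s = 5: P(5, 160) = 38320 and P(5, 161) = 38801; 38781 is not s-gonal.
s = 12: P(12, 88) = 38368 and P(12, 89) = 39249; 38781 is not s-gonal.
Hits: s ∈ {3} → 1.

1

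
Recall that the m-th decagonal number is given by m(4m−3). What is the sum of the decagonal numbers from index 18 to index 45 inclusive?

115794

Σ i(4i−3) = 4Σi² − 3Σi over i = 18..45.
Σi = 1035 − 153 = 882 and Σi² = 31395 − 1785 = 29610.
4·29610 − 3·882 = 115794.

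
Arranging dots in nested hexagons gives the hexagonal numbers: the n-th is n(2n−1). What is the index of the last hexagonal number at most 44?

Solve n(2n−1) ≤ 44 for integer n.
n = 4 gives 28 ≤ 44, while n = 5 gives 45 > 44; so the answer is index 4.

4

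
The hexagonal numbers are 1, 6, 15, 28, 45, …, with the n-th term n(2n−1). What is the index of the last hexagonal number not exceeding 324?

Solve n(2n−1) ≤ 324 for integer n.
n = 12 gives 276 ≤ 324, while n = 13 gives 325 > 324; so the answer is index 12.

12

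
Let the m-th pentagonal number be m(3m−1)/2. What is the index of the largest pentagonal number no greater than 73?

Solve n(3n−1)/2 ≤ 73 for integer n.
n = 7 gives 70 ≤ 73, while n = 8 gives 92 > 73; so the answer is index 7.

7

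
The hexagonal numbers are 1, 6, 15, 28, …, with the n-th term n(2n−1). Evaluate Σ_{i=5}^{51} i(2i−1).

Σ i(2i−1) = 2Σi² − Σi over i = 5..51.
Σi = 1326 − 10 = 1316 and Σi² = 45526 − 30 = 45496.
2·45496 − 1·1316 = 89676.

89676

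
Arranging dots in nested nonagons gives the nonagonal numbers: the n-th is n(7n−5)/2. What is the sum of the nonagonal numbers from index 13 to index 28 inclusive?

23904

Σ i(7i−5)/2 = (7Σi² − 5Σi) / 2 over i = 13..28.
Σi = 406 − 78 = 328 and Σi² = 7714 − 650 = 7064.
(7·7064 − 5·328) / 2 = 47808/2 = 23904.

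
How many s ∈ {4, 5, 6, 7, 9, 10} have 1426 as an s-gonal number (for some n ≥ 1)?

1

s = 4: P(4, 37) = 1369 and P(4, 38) = 1444; 1426 is not s-gonal.
s = 5: P(5, 31) = 1426. ✓
s = 6: P(6, 26) = 1326 and P(6, 27) = 1431; 1426 is not s-gonal.
s = 7: P(7, 24) = 1404 and P(7, 25) = 1525; 1426 is not s-gonal.
s = 9: P(9, 20) = 1350 and P(9, 21) = 1491; 1426 is not s-gonal.
s = 10: P(10, 19) = 1387 and P(10, 20) = 1540; 1426 is not s-gonal.
Hits: s ∈ {5} → 1.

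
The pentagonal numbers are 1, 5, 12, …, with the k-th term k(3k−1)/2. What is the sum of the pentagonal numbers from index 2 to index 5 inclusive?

74

Σ i(3i−1)/2 = (3Σi² − Σi) / 2 over i = 2..5.
Σi = 15 − 1 = 14 and Σi² = 55 − 1 = 54.
(3·54 − 1·14) / 2 = 148/2 = 74.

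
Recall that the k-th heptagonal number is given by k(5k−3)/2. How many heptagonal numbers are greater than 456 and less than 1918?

The n-th heptagonal number is n(5n−3)/2.
Smallest index with value > 456: n = 14 (giving 469).
Largest index with value < 1918: n = 27 (giving 1782).
Indices 14 through 27: 14 terms.

14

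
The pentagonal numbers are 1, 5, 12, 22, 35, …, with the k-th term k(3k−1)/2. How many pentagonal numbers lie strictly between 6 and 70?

The n-th pentagonal number is n(3n−1)/2.
Smallest index with value > 6: n = 3 (giving 12).
Largest index with value < 70: n = 6 (giving 51).
Indices 3 through 6: 4 terms.

4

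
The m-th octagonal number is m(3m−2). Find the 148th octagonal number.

65416

The 148th octagonal number is n(3n−2) with n = 148.
148·(3·148 − 2) = 148·442 = 65416.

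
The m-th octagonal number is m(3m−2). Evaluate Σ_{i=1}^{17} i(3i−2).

5049

Σ i(3i−2) = 3Σi² − 2Σi over i = 1..17.
Σi = 153 and Σi² = 1785.
3·1785 − 2·153 = 5049.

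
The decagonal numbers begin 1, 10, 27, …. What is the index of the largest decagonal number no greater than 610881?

391

Solve n(4n−3) ≤ 610881 for integer n.
n = 391 gives 610351 ≤ 610881, while n = 392 gives 613480 > 610881; so the answer is index 391.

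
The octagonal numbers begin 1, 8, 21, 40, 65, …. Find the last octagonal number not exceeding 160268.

159621

Solve n(3n−2) ≤ 160268 for integer n.
n = 231 gives 159621 ≤ 160268, while n = 232 gives 161008 > 160268; so the answer is 159621.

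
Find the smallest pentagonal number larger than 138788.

Solve n(3n−1)/2 > 138788 for integer n.
The largest n with value ≤ 138788 is 304 (since 138472 ≤ 138788 < 139385), so the first above is n = 305, value 139385.

139385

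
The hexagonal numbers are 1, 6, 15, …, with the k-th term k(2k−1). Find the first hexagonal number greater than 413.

Solve n(2n−1) > 413 for integer n.
The largest n with value ≤ 413 is 14 (since 378 ≤ 413 < 435), so the first above is n = 15, value 435.

435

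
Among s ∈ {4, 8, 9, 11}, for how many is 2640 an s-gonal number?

1

s = 4: P(4, 51) = 2601 and P(4, 52) = 2704; 2640 is not s-gonal.
s = 8: P(8, 30) = 2640. ✓
s = 9: P(9, 27) = 2484 and P(9, 28) = 2674; 2640 is not s-gonal.
s = 11: P(11, 24) = 2508 and P(11, 25) = 2725; 2640 is not s-gonal.
Hits: s ∈ {8} → 1.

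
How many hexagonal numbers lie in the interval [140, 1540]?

20

The n-th hexagonal number is n(2n−1).
Smallest index with value ≥ 140: n = 9 (giving 153).
Largest index with value ≤ 1540: n = 28 (giving 1540).
Indices 9 through 28: 20 terms.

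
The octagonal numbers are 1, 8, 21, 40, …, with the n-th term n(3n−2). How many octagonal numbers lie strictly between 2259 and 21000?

The n-th octagonal number is n(3n−2).
Smallest index with value > 2259: n = 28 (giving 2296).
Largest index with value < 21000: n = 83 (giving 20501).
Indices 28 through 83: 56 terms.

56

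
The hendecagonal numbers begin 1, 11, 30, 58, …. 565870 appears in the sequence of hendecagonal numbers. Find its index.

Set n(9n−7)/2 = 565870, giving 9n² − 7n − 1131740 = 0.
The discriminant is 49 + 72·565870 = 40742689, and √40742689 = 6383.
So n = (7 + 6383) / 18 = 6390/18 = 355.

355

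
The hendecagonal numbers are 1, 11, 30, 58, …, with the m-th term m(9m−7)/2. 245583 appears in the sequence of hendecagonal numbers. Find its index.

234

Set n(9n−7)/2 = 245583, giving 9n² − 7n − 491166 = 0.
The discriminant is 49 + 72·245583 = 17682025, and √17682025 = 4205.
So n = (7 + 4205) / 18 = 4212/18 = 234.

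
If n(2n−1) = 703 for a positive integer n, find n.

19

Set n(2n−1) = 703, giving 2n² − n − 703 = 0.
So n = (1 + 75) / 4 = 76/4 = 19.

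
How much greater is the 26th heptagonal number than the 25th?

Consecutive heptagonal numbers differ by 5n − 4: here 5·26 − 4 = 126.

126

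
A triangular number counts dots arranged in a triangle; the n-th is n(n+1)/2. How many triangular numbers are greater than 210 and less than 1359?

The n-th triangular number is n(n+1)/2.
Smallest index with value > 210: n = 21 (giving 231).
Largest index with value < 1359: n = 51 (giving 1326).
Indices 21 through 51: 31 terms.

31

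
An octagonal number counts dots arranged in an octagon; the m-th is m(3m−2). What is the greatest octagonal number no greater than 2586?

Solve n(3n−2) ≤ 2586 for integer n.
n = 29 gives 2465 ≤ 2586, while n = 30 gives 2640 > 2586; so the answer is 2465.

2465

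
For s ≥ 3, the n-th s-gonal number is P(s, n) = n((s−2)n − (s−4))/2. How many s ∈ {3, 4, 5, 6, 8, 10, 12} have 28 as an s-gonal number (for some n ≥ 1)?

2

s = 3: P(3, 7) = 28. ✓
s = 4: P(4, 5) = 25 and P(4, 6) = 36; 28 is not s-gonal.
s = 5: P(5, 4) = 22 and P(5, 5) = 35; 28 is not s-gonal.
s = 6: P(6, 4) = 28. ✓
s = 8: P(8, 3) = 21 and P(8, 4) = 40; 28 is not s-gonal.
s = 10: P(10, 3) = 27 and P(10, 4) = 52; 28 is not s-gonal.
s = 12: P(12, 2) = 12 and P(12, 3) = 33; 28 is not s-gonal.
Hits: s ∈ {3, 6} → 2.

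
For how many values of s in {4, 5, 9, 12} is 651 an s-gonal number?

s = 4: P(4, 25) = 625 and P(4, 26) = 676; 651 is not s-gonal.
s = 5: P(5, 21) = 651. ✓
s = 9: P(9, 14) = 651. ✓
s = 12: P(12, 11) = 561 and P(12, 12) = 672; 651 is not s-gonal.
Hits: s ∈ {5, 9} → 2.

2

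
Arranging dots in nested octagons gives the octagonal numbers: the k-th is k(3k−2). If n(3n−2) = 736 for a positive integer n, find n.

Set n(3n−2) = 736, giving 3n² − 2n − 736 = 0.
The discriminant is 4 + 12·736 = 8836, and √8836 = 94.
So n = (2 + 94) / 6 = 96/6 = 16.
Check: 16·(3·16 − 2) = 736. ✓

16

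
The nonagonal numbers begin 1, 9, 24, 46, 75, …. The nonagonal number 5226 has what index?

Set n(7n−5)/2 = 5226, giving 7n² − 5n − 10452 = 0.
So n = (5 + 541) / 14 = 546/14 = 39.
Check: 39·(7·39 − 5)/2 = 5226. ✓

39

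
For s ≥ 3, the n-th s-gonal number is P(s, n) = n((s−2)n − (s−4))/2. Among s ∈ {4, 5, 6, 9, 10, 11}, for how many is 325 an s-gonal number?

2

s = 4: P(4, 18) = 324 and P(4, 19) = 361; 325 is not s-gonal.
s = 5: P(5, 14) = 287 and P(5, 15) = 330; 325 is not s-gonal.
s = 6: P(6, 13) = 325. ✓
s = 9: P(9, 10) = 325. ✓
s = 10: P(10, 9) = 297 and P(10, 10) = 370; 325 is not s-gonal.
s = 11: P(11, 8) = 260 and P(11, 9) = 333; 325 is not s-gonal.
Hits: s ∈ {6, 9} → 2.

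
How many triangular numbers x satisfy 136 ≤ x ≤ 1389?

The n-th triangular number is n(n+1)/2.
Smallest index with value ≥ 136: n = 16 (giving 136).
Largest index with value ≤ 1389: n = 52 (giving 1378).
Indices 16 through 52: 37 terms.

37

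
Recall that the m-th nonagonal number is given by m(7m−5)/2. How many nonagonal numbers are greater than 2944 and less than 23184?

The n-th nonagonal number is n(7n−5)/2.
Smallest index with value > 2944: n = 30 (giving 3075).
Largest index with value < 23184: n = 81 (giving 22761).
Indices 30 through 81: 52 terms.

52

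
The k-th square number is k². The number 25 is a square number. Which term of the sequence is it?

5

We need n² = 25, so n = √25 = 5.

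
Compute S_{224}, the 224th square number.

The 224th square number is n² with n = 224.
224² = 50176.

50176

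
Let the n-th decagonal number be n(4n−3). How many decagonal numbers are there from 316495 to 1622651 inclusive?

The n-th decagonal number is n(4n−3).
Smallest index with value ≥ 316495: n = 282 (giving 317250).
Largest index with value ≤ 1622651: n = 637 (giving 1621165).
Indices 282 through 637: 356 terms.

356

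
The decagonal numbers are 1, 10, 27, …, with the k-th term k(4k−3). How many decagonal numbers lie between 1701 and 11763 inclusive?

The n-th decagonal number is n(4n−3).
Smallest index with value ≥ 1701: n = 21 (giving 1701).
Largest index with value ≤ 11763: n = 54 (giving 11502).
Indices 21 through 54: 34 terms.

34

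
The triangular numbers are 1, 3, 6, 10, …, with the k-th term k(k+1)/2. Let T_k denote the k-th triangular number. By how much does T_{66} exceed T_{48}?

1035

66·67/2 = 2211 and 48·49/2 = 1176.
Difference: 2211 − 1176 = 1035.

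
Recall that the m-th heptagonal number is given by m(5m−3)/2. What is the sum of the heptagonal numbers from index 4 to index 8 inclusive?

430

Σ i(5i−3)/2 = (5Σi² − 3Σi) / 2 over i = 4..8.
Σi = 36 − 6 = 30 and Σi² = 204 − 14 = 190.
(5·190 − 3·30) / 2 = 860/2 = 430.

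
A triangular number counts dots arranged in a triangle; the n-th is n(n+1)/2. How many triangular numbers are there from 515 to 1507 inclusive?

The n-th triangular number is n(n+1)/2.
Smallest index with value ≥ 515: n = 32 (giving 528).
Largest index with value ≤ 1507: n = 54 (giving 1485).
Indices 32 through 54: 23 terms.

23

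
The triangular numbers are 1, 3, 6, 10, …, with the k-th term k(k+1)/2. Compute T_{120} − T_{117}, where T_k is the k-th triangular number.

357

120·121/2 = 7260 and 117·118/2 = 6903.
Difference: 7260 − 6903 = 357.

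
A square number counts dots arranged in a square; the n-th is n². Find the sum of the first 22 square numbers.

3795

Σ_{i=1}^{22} i² = 22·23·45/6 = 3795.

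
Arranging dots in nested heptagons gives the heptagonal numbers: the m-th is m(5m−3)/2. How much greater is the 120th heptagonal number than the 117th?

1773

120·(5·120 − 3)/2 = 35820 and 117·(5·117 − 3)/2 = 34047.
Difference: 35820 − 34047 = 1773.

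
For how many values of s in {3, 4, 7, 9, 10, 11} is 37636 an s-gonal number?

s = 3: P(3, 273) = 37401 and P(3, 274) = 37675; 37636 is not s-gonal.
s = 4: P(4, 194) = 37636. ✓
s = 7: P(7, 122) = 37027 and P(7, 123) = 37638; 37636 is not s-gonal.
s = 9: P(9, 104) = 37596 and P(9, 105) = 38325; 37636 is not s-gonal.
s = 10: P(10, 97) = 37345 and P(10, 98) = 38122; 37636 is not s-gonal.
s = 11: P(11, 91) = 36946 and P(11, 92) = 37766; 37636 is not s-gonal.
Hits: s ∈ {4} → 1.

1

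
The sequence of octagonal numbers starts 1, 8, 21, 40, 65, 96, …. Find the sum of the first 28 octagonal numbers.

22330

Σ i(3i−2) = 3Σi² − 2Σi over i = 1..28.
Σi = 406 and Σi² = 7714.
3·7714 − 2·406 = 22330.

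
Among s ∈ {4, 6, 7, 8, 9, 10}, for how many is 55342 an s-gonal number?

s = 4: P(4, 235) = 55225 and P(4, 236) = 55696; 55342 is not s-gonal.
s = 6: P(6, 166) = 54946 and P(6, 167) = 55611; 55342 is not s-gonal.
s = 7: P(7, 149) = 55279 and P(7, 150) = 56025; 55342 is not s-gonal.
s = 8: P(8, 136) = 55216 and P(8, 137) = 56033; 55342 is not s-gonal.
s = 9: P(9, 126) = 55251 and P(9, 127) = 56134; 55342 is not s-gonal.
s = 10: P(10, 118) = 55342. ✓
Hits: s ∈ {10} → 1.

1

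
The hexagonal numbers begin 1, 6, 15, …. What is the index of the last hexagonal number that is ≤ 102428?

Solve n(2n−1) ≤ 102428 for integer n.
n = 226 gives 101926 ≤ 102428, while n = 227 gives 102831 > 102428; so the answer is index 226.

226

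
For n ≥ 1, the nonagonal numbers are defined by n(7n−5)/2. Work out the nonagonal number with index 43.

The 43rd nonagonal number is n(7n−5)/2 with n = 43.
43·(7·43 − 5)/2 = 43·296/2 = 43·148 = 6364.

6364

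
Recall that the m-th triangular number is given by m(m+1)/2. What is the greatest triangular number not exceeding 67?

Solve n(n+1)/2 ≤ 67 for integer n.
n = 11 gives 66 ≤ 67, while n = 12 gives 78 > 67; so the answer is 66.

66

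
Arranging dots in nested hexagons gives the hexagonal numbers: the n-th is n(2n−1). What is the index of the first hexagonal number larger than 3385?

Solve n(2n−1) > 3385 for integer n.
The largest n with value ≤ 3385 is 41 (since 3321 ≤ 3385 < 3486), so the first above is n = 42, value 3486.

42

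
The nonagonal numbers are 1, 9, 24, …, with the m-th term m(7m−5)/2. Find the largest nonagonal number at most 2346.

2301

Solve n(7n−5)/2 ≤ 2346 for integer n.
n = 26 gives 2301 ≤ 2346, while n = 27 gives 2484 > 2346; so the answer is 2301.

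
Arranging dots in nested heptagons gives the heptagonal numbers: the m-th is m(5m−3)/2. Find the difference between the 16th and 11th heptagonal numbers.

330

16·(5·16 − 3)/2 = 616 and 11·(5·11 − 3)/2 = 286.
Difference: 616 − 286 = 330.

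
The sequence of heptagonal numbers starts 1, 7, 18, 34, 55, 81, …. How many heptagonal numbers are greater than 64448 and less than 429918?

254

The n-th heptagonal number is n(5n−3)/2.
Smallest index with value > 64448: n = 161 (giving 64561).
Largest index with value < 429918: n = 414 (giving 427869).
Indices 161 through 414: 254 terms.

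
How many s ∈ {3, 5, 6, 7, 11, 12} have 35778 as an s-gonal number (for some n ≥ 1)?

2

s = 3: P(3, 267) = 35778. ✓
s = 5: P(5, 154) = 35497 and P(5, 155) = 35960; 35778 is not s-gonal.
s = 6: P(6, 134) = 35778. ✓
s = 7: P(7, 119) = 35224 and P(7, 120) = 35820; 35778 is not s-gonal.
s = 11: P(11, 89) = 35333 and P(11, 90) = 36135; 35778 is not s-gonal.
s = 12: P(12, 84) = 34944 and P(12, 85) = 35785; 35778 is not s-gonal.
Hits: s ∈ {3, 6} → 2.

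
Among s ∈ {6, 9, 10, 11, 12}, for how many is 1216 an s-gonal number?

s = 6: P(6, 24) = 1128 and P(6, 25) = 1225; 1216 is not s-gonal.
s = 9: P(9, 19) = 1216. ✓
s = 10: P(10, 17) = 1105 and P(10, 18) = 1242; 1216 is not s-gonal.
s = 11: P(11, 16) = 1096 and P(11, 17) = 1241; 1216 is not s-gonal.
s = 12: P(12, 16) = 1216. ✓
Hits: s ∈ {9, 12} → 2.

2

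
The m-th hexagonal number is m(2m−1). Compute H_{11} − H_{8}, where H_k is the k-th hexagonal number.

11·(2·11 − 1) = 231 and 8·(2·8 − 1) = 120.
Difference: 231 − 120 = 111.

111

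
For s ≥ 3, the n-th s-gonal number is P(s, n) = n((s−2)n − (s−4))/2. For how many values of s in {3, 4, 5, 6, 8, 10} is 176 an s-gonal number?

2

s = 3: P(3, 18) = 171 and P(3, 19) = 190; 176 is not s-gonal.
s = 4: P(4, 13) = 169 and P(4, 14) = 196; 176 is not s-gonal.
s = 5: P(5, 11) = 176. ✓
s = 6: P(6, 9) = 153 and P(6, 10) = 190; 176 is not s-gonal.
s = 8: P(8, 8) = 176. ✓
s = 10: P(10, 7) = 175 and P(10, 8) = 232; 176 is not s-gonal.
Hits: s ∈ {5, 8} → 2.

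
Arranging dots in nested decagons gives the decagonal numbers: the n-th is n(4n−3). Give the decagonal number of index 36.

5076

The 36th decagonal number is n(4n−3) with n = 36.
36·(4·36 − 3) = 36·141 = 5076.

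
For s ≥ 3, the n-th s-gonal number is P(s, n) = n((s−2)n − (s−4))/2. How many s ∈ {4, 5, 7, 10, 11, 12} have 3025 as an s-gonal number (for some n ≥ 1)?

2

s = 4: P(4, 55) = 3025. ✓
s = 5: P(5, 45) = 3015 and P(5, 46) = 3151; 3025 is not s-gonal.
s = 7: P(7, 35) = 3010 and P(7, 36) = 3186; 3025 is not s-gonal.
s = 10: P(10, 27) = 2835 and P(10, 28) = 3052; 3025 is not s-gonal.
s = 11: P(11, 26) = 2951 and P(11, 27) = 3186; 3025 is not s-gonal.
s = 12: P(12, 25) = 3025. ✓
Hits: s ∈ {4, 12} → 2.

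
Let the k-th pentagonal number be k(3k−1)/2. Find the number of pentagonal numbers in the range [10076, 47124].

95

The n-th pentagonal number is n(3n−1)/2.
Smallest index with value ≥ 10076: n = 83 (giving 10292).
Largest index with value ≤ 47124: n = 177 (giving 46905).
Indices 83 through 177: 95 terms.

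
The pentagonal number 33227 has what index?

149

Set n(3n−1)/2 = 33227, giving 3n² − n − 66454 = 0.
The discriminant is 1 + 24·33227 = 797449, and √797449 = 893.
So n = (1 + 893) / 6 = 894/6 = 149.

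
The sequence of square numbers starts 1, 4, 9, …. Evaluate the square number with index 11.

121

The 11th square number is n² with n = 11.
11² = 121.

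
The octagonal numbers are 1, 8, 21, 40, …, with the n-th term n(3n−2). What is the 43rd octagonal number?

5461

43·(3·43 − 2) = 43·127 = 5461.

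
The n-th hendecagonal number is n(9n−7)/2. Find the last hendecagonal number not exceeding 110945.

110371

Solve n(9n−7)/2 ≤ 110945 for integer n.
n = 157 gives 110371 ≤ 110945, while n = 158 gives 111785 > 110945; so the answer is 110371.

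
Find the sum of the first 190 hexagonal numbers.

4590685

Σ i(2i−1) = 2Σi² − Σi over i = 1..190.
Σi = 18145 and Σi² = 2304415.
2·2304415 − 1·18145 = 4590685.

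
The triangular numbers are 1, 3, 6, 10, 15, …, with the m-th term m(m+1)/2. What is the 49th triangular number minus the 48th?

Consecutive triangular numbers differ by n: T_{49} − T_{48} = 49.

49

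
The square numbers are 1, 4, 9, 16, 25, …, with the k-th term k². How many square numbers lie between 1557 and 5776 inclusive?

The n-th square number is n².
Smallest index with value ≥ 1557: n = 40 (giving 1600).
Largest index with value ≤ 5776: n = 76 (giving 5776).
Indices 40 through 76: 37 terms.

37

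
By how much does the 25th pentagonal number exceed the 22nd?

25·(3·25 − 1)/2 = 925 and 22·(3·22 − 1)/2 = 715.
Difference: 925 − 715 = 210.

210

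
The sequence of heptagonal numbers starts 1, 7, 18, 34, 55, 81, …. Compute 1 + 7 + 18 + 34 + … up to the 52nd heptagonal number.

118508

Σ i(5i−3)/2 = (5Σi² − 3Σi) / 2 over i = 1..52.
Σi = 1378 and Σi² = 48230.
(5·48230 − 3·1378) / 2 = 237016/2 = 118508.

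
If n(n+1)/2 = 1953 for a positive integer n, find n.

62

Set n(n+1)/2 = 1953, giving n² + n − 3906 = 0.
The discriminant is 1 + 8·1953 = 15625, and √15625 = 125.
So n = (-1 + 125) / 2 = 124/2 = 62.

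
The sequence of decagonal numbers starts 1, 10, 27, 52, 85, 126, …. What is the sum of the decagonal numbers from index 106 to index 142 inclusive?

2278756

Σ i(4i−3) = 4Σi² − 3Σi over i = 106..142.
Σi = 10153 − 5565 = 4588 and Σi² = 964535 − 391405 = 573130.
4·573130 − 3·4588 = 2278756.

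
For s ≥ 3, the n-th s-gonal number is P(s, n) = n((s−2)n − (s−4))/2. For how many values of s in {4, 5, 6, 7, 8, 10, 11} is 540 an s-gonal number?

2

s = 4: P(4, 23) = 529 and P(4, 24) = 576; 540 is not s-gonal.
s = 5: P(5, 19) = 532 and P(5, 20) = 590; 540 is not s-gonal.
s = 6: P(6, 16) = 496 and P(6, 17) = 561; 540 is not s-gonal.
s = 7: P(7, 15) = 540. ✓
s = 8: P(8, 13) = 481 and P(8, 14) = 560; 540 is not s-gonal.
s = 10: P(10, 12) = 540. ✓
s = 11: P(11, 11) = 506 and P(11, 12) = 606; 540 is not s-gonal.
Hits: s ∈ {7, 10} → 2.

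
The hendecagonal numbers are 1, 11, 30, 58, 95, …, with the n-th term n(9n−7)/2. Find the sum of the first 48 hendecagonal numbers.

Σ i(9i−7)/2 = (9Σi² − 7Σi) / 2 over i = 1..48.
Σi = 1176 and Σi² = 38024.
(9·38024 − 7·1176) / 2 = 333984/2 = 166992.

166992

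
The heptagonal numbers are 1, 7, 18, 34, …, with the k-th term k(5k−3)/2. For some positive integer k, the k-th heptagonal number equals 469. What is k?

Set n(5n−3)/2 = 469, giving 5n² − 3n − 938 = 0.
The discriminant is 9 + 40·469 = 18769, and √18769 = 137.
So n = (3 + 137) / 10 = 140/10 = 14.

14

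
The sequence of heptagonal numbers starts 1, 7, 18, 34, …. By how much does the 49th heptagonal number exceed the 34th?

49·(5·49 − 3)/2 = 5929 and 34·(5·34 − 3)/2 = 2839.
Difference: 5929 − 2839 = 3090.

3090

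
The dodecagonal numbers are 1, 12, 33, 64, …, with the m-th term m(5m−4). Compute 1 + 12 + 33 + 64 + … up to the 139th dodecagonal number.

Σ i(5i−4) = 5Σi² − 4Σi over i = 1..139.
Σi = 9730 and Σi² = 904890.
5·904890 − 4·9730 = 4485530.

4485530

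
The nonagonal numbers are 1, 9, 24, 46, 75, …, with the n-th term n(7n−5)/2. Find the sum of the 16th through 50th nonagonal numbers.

143010

Σ i(7i−5)/2 = (7Σi² − 5Σi) / 2 over i = 16..50.
Σi = 1275 − 120 = 1155 and Σi² = 42925 − 1240 = 41685.
(7·41685 − 5·1155) / 2 = 286020/2 = 143010.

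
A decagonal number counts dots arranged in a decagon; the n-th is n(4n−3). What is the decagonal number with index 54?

11502

54·(4·54 − 3) = 54·213 = 11502.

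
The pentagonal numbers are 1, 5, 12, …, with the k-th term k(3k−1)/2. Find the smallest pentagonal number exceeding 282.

Solve n(3n−1)/2 > 282 for integer n.
The largest n with value ≤ 282 is 13 (since 247 ≤ 282 < 287), so the first above is n = 14, value 287.

287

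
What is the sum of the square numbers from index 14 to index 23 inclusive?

3505

Σ_{i=14}^{23} i² = 4324 − 819 = 3505.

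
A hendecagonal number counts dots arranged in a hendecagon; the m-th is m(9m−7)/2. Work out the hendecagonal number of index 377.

638261

The 377th hendecagonal number is n(9n−7)/2 with n = 377.
377·(9·377 − 7)/2 = 377·3386/2 = 377·1693 = 638261.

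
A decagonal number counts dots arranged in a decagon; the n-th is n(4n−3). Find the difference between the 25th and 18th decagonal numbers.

25·(4·25 − 3) = 2425 and 18·(4·18 − 3) = 1242.
Difference: 2425 − 1242 = 1183.

1183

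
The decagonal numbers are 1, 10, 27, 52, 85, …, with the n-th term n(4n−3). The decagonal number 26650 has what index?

82

Set n(4n−3) = 26650, giving 4n² − 3n − 26650 = 0.
The discriminant is 9 + 16·26650 = 426409, and √426409 = 653.
So n = (3 + 653) / 8 = 656/8 = 82.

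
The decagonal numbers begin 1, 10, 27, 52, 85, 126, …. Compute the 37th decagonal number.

The 37th decagonal number is n(4n−3) with n = 37.
37·(4·37 − 3) = 37·145 = 5365.

5365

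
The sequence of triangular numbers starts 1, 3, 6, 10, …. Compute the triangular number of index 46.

1081

The 46th triangular number is n(n+1)/2 with n = 46.
46·47/2 = 2162/2 = 1081.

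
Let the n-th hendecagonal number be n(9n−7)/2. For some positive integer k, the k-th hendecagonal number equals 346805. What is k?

278

Set n(9n−7)/2 = 346805, giving 9n² − 7n − 693610 = 0.
So n = (7 + 4997) / 18 = 5004/18 = 278.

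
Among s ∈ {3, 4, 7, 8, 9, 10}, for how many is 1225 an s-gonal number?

2

s = 3: P(3, 49) = 1225. ✓
s = 4: P(4, 35) = 1225. ✓
s = 7: P(7, 22) = 1177 and P(7, 23) = 1288; 1225 is not s-gonal.
s = 8: P(8, 20) = 1160 and P(8, 21) = 1281; 1225 is not s-gonal.
s = 9: P(9, 19) = 1216 and P(9, 20) = 1350; 1225 is not s-gonal.
s = 10: P(10, 17) = 1105 and P(10, 18) = 1242; 1225 is not s-gonal.
Hits: s ∈ {3, 4} → 2.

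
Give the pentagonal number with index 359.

The 359th pentagonal number is n(3n−1)/2 with n = 359.
359·(3·359 − 1)/2 = 359·1076/2 = 359·538 = 193142.

193142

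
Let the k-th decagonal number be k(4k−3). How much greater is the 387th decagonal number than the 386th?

3089

Consecutive decagonal numbers differ by 8n − 7: here 8·387 − 7 = 3089.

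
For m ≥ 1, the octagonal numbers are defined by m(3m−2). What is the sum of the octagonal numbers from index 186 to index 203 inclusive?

Σ i(3i−2) = 3Σi² − 2Σi over i = 186..203.
Σi = 20706 − 17205 = 3501 and Σi² = 2809114 − 2127685 = 681429.
3·681429 − 2·3501 = 2037285.

2037285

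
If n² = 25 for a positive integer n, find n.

We need n² = 25, so n = √25 = 5.
Check: 5² = 25. ✓

5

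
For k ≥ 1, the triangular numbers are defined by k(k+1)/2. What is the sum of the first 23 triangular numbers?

Σ i(i+1)/2 = (Σi² + Σi) / 2 over i = 1..23.
Σi = 276 and Σi² = 4324.
(1·4324 + 1·276) / 2 = 4600/2 = 2300.

2300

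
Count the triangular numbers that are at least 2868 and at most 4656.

21

The n-th triangular number is n(n+1)/2.
Smallest index with value ≥ 2868: n = 76 (giving 2926).
Largest index with value ≤ 4656: n = 96 (giving 4656).
Indices 76 through 96: 21 terms.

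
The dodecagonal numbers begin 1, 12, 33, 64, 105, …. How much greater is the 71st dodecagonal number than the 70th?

701

Consecutive dodecagonal numbers differ by 10n − 9: here 10·71 − 9 = 701.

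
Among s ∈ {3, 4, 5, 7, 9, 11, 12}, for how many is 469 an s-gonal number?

s = 3: P(3, 30) = 465 and P(3, 31) = 496; 469 is not s-gonal.
s = 4: P(4, 21) = 441 and P(4, 22) = 484; 469 is not s-gonal.
s = 5: P(5, 17) = 425 and P(5, 18) = 477; 469 is not s-gonal.
s = 7: P(7, 14) = 469. ✓
s = 9: P(9, 11) = 396 and P(9, 12) = 474; 469 is not s-gonal.
s = 11: P(11, 10) = 415 and P(11, 11) = 506; 469 is not s-gonal.
s = 12: P(12, 10) = 460 and P(12, 11) = 561; 469 is not s-gonal.
Hits: s ∈ {7} → 1.

1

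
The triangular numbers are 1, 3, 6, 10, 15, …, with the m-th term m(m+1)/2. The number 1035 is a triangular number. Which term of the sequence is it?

Set n(n+1)/2 = 1035, giving n² + n − 2070 = 0.
The discriminant is 1 + 8·1035 = 8281, and √8281 = 91.
So n = (-1 + 91) / 2 = 90/2 = 45.
Check: 45·46/2 = 1035. ✓

45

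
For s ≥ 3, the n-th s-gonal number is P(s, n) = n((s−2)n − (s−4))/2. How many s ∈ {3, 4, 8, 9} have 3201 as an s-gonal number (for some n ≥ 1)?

1

s = 3: P(3, 79) = 3160 and P(3, 80) = 3240; 3201 is not s-gonal.
s = 4: P(4, 56) = 3136 and P(4, 57) = 3249; 3201 is not s-gonal.
s = 8: P(8, 33) = 3201. ✓
s = 9: P(9, 30) = 3075 and P(9, 31) = 3286; 3201 is not s-gonal.
Hits: s ∈ {8} → 1.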